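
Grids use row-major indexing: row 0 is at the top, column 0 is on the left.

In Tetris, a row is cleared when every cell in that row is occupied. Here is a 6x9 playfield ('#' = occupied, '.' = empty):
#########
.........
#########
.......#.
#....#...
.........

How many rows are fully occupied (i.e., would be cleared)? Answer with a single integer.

Check each row:
  row 0: 0 empty cells -> FULL (clear)
  row 1: 9 empty cells -> not full
  row 2: 0 empty cells -> FULL (clear)
  row 3: 8 empty cells -> not full
  row 4: 7 empty cells -> not full
  row 5: 9 empty cells -> not full
Total rows cleared: 2

Answer: 2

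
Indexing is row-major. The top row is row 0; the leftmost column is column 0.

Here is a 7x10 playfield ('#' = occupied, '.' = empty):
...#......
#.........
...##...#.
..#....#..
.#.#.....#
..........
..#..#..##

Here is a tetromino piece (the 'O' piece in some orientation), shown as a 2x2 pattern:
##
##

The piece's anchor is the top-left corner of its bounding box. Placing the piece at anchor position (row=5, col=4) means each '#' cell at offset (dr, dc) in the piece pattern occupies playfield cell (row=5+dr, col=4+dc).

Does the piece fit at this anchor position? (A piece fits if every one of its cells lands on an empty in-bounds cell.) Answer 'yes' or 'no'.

Answer: no

Derivation:
Check each piece cell at anchor (5, 4):
  offset (0,0) -> (5,4): empty -> OK
  offset (0,1) -> (5,5): empty -> OK
  offset (1,0) -> (6,4): empty -> OK
  offset (1,1) -> (6,5): occupied ('#') -> FAIL
All cells valid: no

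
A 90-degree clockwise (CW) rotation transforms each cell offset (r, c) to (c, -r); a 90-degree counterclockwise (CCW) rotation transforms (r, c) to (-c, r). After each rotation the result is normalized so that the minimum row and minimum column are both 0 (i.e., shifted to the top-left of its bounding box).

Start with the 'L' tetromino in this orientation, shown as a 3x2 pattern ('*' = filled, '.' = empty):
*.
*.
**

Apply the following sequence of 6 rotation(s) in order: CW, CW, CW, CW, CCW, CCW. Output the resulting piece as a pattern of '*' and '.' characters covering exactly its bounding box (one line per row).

Start:
*.
*.
**
After rotation 1 (CW):
***
*..
After rotation 2 (CW):
**
.*
.*
After rotation 3 (CW):
..*
***
After rotation 4 (CW):
*.
*.
**
After rotation 5 (CCW):
..*
***
After rotation 6 (CCW):
**
.*
.*

Answer: **
.*
.*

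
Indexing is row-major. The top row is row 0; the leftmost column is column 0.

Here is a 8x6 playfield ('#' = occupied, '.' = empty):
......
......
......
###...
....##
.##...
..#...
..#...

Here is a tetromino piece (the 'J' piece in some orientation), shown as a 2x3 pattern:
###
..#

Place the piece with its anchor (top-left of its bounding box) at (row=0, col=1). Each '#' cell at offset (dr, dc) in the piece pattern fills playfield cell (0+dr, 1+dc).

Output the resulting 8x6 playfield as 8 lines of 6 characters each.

Answer: .###..
...#..
......
###...
....##
.##...
..#...
..#...

Derivation:
Fill (0+0,1+0) = (0,1)
Fill (0+0,1+1) = (0,2)
Fill (0+0,1+2) = (0,3)
Fill (0+1,1+2) = (1,3)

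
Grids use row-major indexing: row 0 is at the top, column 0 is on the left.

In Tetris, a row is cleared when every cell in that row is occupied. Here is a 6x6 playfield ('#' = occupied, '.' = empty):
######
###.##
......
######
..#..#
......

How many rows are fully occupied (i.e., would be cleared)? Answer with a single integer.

Answer: 2

Derivation:
Check each row:
  row 0: 0 empty cells -> FULL (clear)
  row 1: 1 empty cell -> not full
  row 2: 6 empty cells -> not full
  row 3: 0 empty cells -> FULL (clear)
  row 4: 4 empty cells -> not full
  row 5: 6 empty cells -> not full
Total rows cleared: 2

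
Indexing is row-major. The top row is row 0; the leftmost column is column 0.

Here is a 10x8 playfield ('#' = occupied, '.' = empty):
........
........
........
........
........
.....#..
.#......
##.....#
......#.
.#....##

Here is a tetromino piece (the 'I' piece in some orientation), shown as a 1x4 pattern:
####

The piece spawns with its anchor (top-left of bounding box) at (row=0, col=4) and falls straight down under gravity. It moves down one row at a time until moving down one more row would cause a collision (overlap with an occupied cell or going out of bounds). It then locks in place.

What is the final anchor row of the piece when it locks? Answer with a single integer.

Answer: 4

Derivation:
Spawn at (row=0, col=4). Try each row:
  row 0: fits
  row 1: fits
  row 2: fits
  row 3: fits
  row 4: fits
  row 5: blocked -> lock at row 4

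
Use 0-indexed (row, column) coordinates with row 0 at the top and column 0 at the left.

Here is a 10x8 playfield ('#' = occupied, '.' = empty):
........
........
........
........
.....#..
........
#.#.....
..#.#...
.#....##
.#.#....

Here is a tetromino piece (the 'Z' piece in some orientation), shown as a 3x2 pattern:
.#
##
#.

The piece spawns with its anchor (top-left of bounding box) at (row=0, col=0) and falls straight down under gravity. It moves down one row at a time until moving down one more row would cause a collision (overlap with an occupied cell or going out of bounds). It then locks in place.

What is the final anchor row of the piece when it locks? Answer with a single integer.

Spawn at (row=0, col=0). Try each row:
  row 0: fits
  row 1: fits
  row 2: fits
  row 3: fits
  row 4: blocked -> lock at row 3

Answer: 3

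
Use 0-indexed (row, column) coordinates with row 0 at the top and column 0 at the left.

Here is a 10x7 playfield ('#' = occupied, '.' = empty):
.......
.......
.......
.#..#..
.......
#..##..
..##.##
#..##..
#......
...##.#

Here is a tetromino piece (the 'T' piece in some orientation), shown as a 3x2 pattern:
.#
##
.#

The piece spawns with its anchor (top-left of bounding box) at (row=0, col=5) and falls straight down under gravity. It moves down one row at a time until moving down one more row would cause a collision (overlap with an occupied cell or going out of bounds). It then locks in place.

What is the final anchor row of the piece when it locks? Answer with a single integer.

Answer: 3

Derivation:
Spawn at (row=0, col=5). Try each row:
  row 0: fits
  row 1: fits
  row 2: fits
  row 3: fits
  row 4: blocked -> lock at row 3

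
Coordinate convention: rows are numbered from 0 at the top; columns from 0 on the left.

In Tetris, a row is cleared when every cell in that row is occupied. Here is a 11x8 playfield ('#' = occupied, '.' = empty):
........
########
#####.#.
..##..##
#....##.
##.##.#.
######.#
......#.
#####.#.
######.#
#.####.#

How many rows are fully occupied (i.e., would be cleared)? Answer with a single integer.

Check each row:
  row 0: 8 empty cells -> not full
  row 1: 0 empty cells -> FULL (clear)
  row 2: 2 empty cells -> not full
  row 3: 4 empty cells -> not full
  row 4: 5 empty cells -> not full
  row 5: 3 empty cells -> not full
  row 6: 1 empty cell -> not full
  row 7: 7 empty cells -> not full
  row 8: 2 empty cells -> not full
  row 9: 1 empty cell -> not full
  row 10: 2 empty cells -> not full
Total rows cleared: 1

Answer: 1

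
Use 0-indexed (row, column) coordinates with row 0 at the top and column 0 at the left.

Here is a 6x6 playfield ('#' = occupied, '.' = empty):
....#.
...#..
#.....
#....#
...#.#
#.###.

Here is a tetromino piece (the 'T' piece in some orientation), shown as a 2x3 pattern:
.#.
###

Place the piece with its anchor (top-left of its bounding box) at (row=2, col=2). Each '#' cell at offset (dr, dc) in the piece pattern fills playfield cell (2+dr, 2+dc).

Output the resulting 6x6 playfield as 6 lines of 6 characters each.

Fill (2+0,2+1) = (2,3)
Fill (2+1,2+0) = (3,2)
Fill (2+1,2+1) = (3,3)
Fill (2+1,2+2) = (3,4)

Answer: ....#.
...#..
#..#..
#.####
...#.#
#.###.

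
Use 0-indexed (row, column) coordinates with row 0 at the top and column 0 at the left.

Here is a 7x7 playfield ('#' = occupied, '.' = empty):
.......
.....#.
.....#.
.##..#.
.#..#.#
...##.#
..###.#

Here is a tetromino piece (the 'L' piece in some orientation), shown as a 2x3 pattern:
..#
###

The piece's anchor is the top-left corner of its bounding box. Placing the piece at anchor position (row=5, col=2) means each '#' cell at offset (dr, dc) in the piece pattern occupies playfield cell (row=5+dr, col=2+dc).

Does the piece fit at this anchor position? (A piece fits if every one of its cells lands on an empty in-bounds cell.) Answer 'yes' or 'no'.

Answer: no

Derivation:
Check each piece cell at anchor (5, 2):
  offset (0,2) -> (5,4): occupied ('#') -> FAIL
  offset (1,0) -> (6,2): occupied ('#') -> FAIL
  offset (1,1) -> (6,3): occupied ('#') -> FAIL
  offset (1,2) -> (6,4): occupied ('#') -> FAIL
All cells valid: no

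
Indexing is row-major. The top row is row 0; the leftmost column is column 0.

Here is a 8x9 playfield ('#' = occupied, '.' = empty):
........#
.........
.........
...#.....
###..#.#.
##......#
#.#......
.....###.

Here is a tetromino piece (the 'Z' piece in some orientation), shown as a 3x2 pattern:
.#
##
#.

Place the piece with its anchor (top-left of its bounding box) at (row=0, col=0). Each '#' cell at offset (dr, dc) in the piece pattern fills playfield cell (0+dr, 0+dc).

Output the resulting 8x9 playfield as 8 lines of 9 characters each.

Answer: .#......#
##.......
#........
...#.....
###..#.#.
##......#
#.#......
.....###.

Derivation:
Fill (0+0,0+1) = (0,1)
Fill (0+1,0+0) = (1,0)
Fill (0+1,0+1) = (1,1)
Fill (0+2,0+0) = (2,0)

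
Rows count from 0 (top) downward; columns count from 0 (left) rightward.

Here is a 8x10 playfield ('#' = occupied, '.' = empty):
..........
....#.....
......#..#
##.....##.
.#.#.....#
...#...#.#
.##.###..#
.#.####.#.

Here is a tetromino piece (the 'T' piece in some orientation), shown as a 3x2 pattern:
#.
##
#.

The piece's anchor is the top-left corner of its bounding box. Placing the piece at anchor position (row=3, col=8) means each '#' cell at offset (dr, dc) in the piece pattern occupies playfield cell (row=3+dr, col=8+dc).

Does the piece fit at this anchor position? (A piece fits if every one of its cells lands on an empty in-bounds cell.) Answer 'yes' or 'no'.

Check each piece cell at anchor (3, 8):
  offset (0,0) -> (3,8): occupied ('#') -> FAIL
  offset (1,0) -> (4,8): empty -> OK
  offset (1,1) -> (4,9): occupied ('#') -> FAIL
  offset (2,0) -> (5,8): empty -> OK
All cells valid: no

Answer: no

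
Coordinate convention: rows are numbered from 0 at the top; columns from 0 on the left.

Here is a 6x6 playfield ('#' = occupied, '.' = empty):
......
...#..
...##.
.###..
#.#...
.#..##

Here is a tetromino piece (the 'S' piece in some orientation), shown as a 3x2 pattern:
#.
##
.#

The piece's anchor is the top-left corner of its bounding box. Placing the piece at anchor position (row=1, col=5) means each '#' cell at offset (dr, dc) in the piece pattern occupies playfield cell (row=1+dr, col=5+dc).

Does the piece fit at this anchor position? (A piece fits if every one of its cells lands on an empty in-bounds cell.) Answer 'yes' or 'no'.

Check each piece cell at anchor (1, 5):
  offset (0,0) -> (1,5): empty -> OK
  offset (1,0) -> (2,5): empty -> OK
  offset (1,1) -> (2,6): out of bounds -> FAIL
  offset (2,1) -> (3,6): out of bounds -> FAIL
All cells valid: no

Answer: no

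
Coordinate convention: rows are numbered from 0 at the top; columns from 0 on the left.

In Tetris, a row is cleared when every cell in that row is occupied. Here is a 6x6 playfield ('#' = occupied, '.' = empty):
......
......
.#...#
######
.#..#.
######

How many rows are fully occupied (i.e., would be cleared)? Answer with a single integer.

Answer: 2

Derivation:
Check each row:
  row 0: 6 empty cells -> not full
  row 1: 6 empty cells -> not full
  row 2: 4 empty cells -> not full
  row 3: 0 empty cells -> FULL (clear)
  row 4: 4 empty cells -> not full
  row 5: 0 empty cells -> FULL (clear)
Total rows cleared: 2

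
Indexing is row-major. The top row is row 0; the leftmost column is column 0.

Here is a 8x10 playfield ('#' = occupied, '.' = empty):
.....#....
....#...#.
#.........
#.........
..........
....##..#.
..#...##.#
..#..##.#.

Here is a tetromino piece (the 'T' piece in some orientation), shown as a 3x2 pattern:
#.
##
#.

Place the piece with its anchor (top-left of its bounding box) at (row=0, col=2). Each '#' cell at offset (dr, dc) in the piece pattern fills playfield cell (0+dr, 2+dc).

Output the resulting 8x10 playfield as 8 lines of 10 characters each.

Answer: ..#..#....
..###...#.
#.#.......
#.........
..........
....##..#.
..#...##.#
..#..##.#.

Derivation:
Fill (0+0,2+0) = (0,2)
Fill (0+1,2+0) = (1,2)
Fill (0+1,2+1) = (1,3)
Fill (0+2,2+0) = (2,2)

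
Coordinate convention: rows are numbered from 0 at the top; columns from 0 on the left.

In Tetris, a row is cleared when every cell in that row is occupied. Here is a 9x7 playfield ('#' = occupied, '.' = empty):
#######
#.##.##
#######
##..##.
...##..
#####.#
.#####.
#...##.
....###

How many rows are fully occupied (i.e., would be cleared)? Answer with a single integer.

Answer: 2

Derivation:
Check each row:
  row 0: 0 empty cells -> FULL (clear)
  row 1: 2 empty cells -> not full
  row 2: 0 empty cells -> FULL (clear)
  row 3: 3 empty cells -> not full
  row 4: 5 empty cells -> not full
  row 5: 1 empty cell -> not full
  row 6: 2 empty cells -> not full
  row 7: 4 empty cells -> not full
  row 8: 4 empty cells -> not full
Total rows cleared: 2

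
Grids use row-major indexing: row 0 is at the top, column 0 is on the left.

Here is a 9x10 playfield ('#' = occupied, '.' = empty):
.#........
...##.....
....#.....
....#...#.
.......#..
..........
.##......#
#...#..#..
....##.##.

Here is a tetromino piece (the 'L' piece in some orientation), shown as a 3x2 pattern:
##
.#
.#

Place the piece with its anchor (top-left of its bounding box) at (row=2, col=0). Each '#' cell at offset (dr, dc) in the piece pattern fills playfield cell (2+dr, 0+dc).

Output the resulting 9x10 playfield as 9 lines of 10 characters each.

Fill (2+0,0+0) = (2,0)
Fill (2+0,0+1) = (2,1)
Fill (2+1,0+1) = (3,1)
Fill (2+2,0+1) = (4,1)

Answer: .#........
...##.....
##..#.....
.#..#...#.
.#.....#..
..........
.##......#
#...#..#..
....##.##.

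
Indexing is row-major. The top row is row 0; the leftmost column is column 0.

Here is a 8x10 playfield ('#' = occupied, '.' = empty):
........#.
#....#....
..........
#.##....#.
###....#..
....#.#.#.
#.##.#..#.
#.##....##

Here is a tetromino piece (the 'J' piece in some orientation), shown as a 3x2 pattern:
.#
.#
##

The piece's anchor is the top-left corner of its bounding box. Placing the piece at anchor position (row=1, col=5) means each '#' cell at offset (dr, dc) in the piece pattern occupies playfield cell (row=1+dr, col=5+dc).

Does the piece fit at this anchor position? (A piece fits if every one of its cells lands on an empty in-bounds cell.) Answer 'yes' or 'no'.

Answer: yes

Derivation:
Check each piece cell at anchor (1, 5):
  offset (0,1) -> (1,6): empty -> OK
  offset (1,1) -> (2,6): empty -> OK
  offset (2,0) -> (3,5): empty -> OK
  offset (2,1) -> (3,6): empty -> OK
All cells valid: yes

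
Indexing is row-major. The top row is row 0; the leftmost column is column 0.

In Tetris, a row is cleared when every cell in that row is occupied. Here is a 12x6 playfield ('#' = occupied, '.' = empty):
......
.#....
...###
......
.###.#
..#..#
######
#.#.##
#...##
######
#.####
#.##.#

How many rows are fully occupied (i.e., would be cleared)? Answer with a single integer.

Check each row:
  row 0: 6 empty cells -> not full
  row 1: 5 empty cells -> not full
  row 2: 3 empty cells -> not full
  row 3: 6 empty cells -> not full
  row 4: 2 empty cells -> not full
  row 5: 4 empty cells -> not full
  row 6: 0 empty cells -> FULL (clear)
  row 7: 2 empty cells -> not full
  row 8: 3 empty cells -> not full
  row 9: 0 empty cells -> FULL (clear)
  row 10: 1 empty cell -> not full
  row 11: 2 empty cells -> not full
Total rows cleared: 2

Answer: 2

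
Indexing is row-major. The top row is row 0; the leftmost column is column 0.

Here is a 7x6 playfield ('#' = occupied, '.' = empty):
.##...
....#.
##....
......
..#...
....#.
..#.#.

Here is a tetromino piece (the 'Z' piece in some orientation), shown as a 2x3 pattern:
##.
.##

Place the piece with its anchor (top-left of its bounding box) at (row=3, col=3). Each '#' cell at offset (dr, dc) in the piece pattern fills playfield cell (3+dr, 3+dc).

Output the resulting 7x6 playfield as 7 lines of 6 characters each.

Answer: .##...
....#.
##....
...##.
..#.##
....#.
..#.#.

Derivation:
Fill (3+0,3+0) = (3,3)
Fill (3+0,3+1) = (3,4)
Fill (3+1,3+1) = (4,4)
Fill (3+1,3+2) = (4,5)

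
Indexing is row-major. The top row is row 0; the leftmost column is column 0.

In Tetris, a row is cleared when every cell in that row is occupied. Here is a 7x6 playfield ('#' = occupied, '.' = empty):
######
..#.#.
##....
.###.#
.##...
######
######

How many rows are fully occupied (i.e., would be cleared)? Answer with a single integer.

Check each row:
  row 0: 0 empty cells -> FULL (clear)
  row 1: 4 empty cells -> not full
  row 2: 4 empty cells -> not full
  row 3: 2 empty cells -> not full
  row 4: 4 empty cells -> not full
  row 5: 0 empty cells -> FULL (clear)
  row 6: 0 empty cells -> FULL (clear)
Total rows cleared: 3

Answer: 3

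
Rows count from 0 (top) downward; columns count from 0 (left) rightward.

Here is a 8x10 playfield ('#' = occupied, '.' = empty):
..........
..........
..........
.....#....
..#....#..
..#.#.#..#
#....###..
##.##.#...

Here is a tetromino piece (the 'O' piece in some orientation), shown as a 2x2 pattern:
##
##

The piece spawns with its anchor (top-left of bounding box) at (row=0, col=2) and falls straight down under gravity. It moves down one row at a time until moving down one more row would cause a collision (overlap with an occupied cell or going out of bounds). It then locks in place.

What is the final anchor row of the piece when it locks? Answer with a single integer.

Spawn at (row=0, col=2). Try each row:
  row 0: fits
  row 1: fits
  row 2: fits
  row 3: blocked -> lock at row 2

Answer: 2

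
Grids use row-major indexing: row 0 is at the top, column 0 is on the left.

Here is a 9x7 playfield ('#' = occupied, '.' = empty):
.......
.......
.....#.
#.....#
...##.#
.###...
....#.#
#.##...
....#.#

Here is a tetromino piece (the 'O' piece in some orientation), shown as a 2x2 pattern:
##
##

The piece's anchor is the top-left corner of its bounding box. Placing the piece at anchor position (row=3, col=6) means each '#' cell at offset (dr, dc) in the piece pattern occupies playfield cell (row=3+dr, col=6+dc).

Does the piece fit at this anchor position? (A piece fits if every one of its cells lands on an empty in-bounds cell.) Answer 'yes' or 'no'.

Check each piece cell at anchor (3, 6):
  offset (0,0) -> (3,6): occupied ('#') -> FAIL
  offset (0,1) -> (3,7): out of bounds -> FAIL
  offset (1,0) -> (4,6): occupied ('#') -> FAIL
  offset (1,1) -> (4,7): out of bounds -> FAIL
All cells valid: no

Answer: no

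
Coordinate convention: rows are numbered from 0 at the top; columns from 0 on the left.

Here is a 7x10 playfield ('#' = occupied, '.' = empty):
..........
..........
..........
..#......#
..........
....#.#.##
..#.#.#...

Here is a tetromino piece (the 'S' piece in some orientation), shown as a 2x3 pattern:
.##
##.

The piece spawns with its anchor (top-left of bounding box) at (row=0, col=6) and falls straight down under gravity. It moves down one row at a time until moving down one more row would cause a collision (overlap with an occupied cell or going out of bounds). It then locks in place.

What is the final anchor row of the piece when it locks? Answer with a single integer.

Spawn at (row=0, col=6). Try each row:
  row 0: fits
  row 1: fits
  row 2: fits
  row 3: fits
  row 4: blocked -> lock at row 3

Answer: 3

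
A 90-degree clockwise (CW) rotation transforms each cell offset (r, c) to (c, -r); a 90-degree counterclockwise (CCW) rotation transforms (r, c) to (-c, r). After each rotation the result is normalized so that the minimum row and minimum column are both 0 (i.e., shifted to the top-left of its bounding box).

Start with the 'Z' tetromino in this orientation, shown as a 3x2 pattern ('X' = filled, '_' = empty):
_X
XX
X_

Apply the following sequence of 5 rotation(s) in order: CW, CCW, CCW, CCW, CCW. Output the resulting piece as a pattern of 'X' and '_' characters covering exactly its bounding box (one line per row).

Answer: XX_
_XX

Derivation:
Start:
_X
XX
X_
After rotation 1 (CW):
XX_
_XX
After rotation 2 (CCW):
_X
XX
X_
After rotation 3 (CCW):
XX_
_XX
After rotation 4 (CCW):
_X
XX
X_
After rotation 5 (CCW):
XX_
_XX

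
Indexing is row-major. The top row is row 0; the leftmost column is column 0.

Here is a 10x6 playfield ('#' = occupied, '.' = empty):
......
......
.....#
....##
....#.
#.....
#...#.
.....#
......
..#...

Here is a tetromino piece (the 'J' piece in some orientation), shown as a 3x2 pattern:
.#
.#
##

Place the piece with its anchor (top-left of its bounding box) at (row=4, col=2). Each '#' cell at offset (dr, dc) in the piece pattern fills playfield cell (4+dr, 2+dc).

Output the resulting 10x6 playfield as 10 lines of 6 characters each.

Fill (4+0,2+1) = (4,3)
Fill (4+1,2+1) = (5,3)
Fill (4+2,2+0) = (6,2)
Fill (4+2,2+1) = (6,3)

Answer: ......
......
.....#
....##
...##.
#..#..
#.###.
.....#
......
..#...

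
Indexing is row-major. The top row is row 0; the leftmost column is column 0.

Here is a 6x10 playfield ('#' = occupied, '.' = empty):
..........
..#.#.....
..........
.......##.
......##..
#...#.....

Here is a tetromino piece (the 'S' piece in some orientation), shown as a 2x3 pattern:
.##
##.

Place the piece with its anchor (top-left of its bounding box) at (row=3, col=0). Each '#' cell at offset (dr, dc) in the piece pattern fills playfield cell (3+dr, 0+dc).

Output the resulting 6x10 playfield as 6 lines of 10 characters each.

Fill (3+0,0+1) = (3,1)
Fill (3+0,0+2) = (3,2)
Fill (3+1,0+0) = (4,0)
Fill (3+1,0+1) = (4,1)

Answer: ..........
..#.#.....
..........
.##....##.
##....##..
#...#.....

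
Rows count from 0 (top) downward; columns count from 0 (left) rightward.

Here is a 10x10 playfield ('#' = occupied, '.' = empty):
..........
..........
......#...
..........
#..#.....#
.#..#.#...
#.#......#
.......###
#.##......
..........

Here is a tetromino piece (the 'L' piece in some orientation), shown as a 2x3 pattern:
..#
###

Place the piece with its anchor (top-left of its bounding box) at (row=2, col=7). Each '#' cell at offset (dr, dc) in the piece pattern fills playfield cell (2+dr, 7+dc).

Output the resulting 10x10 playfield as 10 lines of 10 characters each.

Fill (2+0,7+2) = (2,9)
Fill (2+1,7+0) = (3,7)
Fill (2+1,7+1) = (3,8)
Fill (2+1,7+2) = (3,9)

Answer: ..........
..........
......#..#
.......###
#..#.....#
.#..#.#...
#.#......#
.......###
#.##......
..........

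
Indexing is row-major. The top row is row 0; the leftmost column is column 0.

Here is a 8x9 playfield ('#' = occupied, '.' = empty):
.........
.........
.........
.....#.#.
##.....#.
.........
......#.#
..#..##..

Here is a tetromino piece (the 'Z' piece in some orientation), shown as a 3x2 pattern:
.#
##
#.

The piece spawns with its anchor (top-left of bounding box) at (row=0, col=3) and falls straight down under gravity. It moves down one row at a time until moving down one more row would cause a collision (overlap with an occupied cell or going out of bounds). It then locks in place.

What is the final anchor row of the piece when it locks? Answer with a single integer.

Answer: 5

Derivation:
Spawn at (row=0, col=3). Try each row:
  row 0: fits
  row 1: fits
  row 2: fits
  row 3: fits
  row 4: fits
  row 5: fits
  row 6: blocked -> lock at row 5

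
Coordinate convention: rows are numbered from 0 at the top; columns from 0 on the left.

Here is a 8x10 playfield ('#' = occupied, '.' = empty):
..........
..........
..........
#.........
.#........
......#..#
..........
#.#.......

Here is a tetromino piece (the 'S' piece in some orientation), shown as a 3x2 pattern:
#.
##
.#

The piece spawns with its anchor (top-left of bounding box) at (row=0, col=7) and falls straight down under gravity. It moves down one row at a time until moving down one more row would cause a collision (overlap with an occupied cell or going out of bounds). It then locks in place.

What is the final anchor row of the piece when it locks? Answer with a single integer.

Spawn at (row=0, col=7). Try each row:
  row 0: fits
  row 1: fits
  row 2: fits
  row 3: fits
  row 4: fits
  row 5: fits
  row 6: blocked -> lock at row 5

Answer: 5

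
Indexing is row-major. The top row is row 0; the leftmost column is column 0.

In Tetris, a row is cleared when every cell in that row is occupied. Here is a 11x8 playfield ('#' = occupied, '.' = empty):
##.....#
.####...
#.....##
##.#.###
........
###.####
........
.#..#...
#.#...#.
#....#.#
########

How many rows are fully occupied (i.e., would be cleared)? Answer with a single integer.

Answer: 1

Derivation:
Check each row:
  row 0: 5 empty cells -> not full
  row 1: 4 empty cells -> not full
  row 2: 5 empty cells -> not full
  row 3: 2 empty cells -> not full
  row 4: 8 empty cells -> not full
  row 5: 1 empty cell -> not full
  row 6: 8 empty cells -> not full
  row 7: 6 empty cells -> not full
  row 8: 5 empty cells -> not full
  row 9: 5 empty cells -> not full
  row 10: 0 empty cells -> FULL (clear)
Total rows cleared: 1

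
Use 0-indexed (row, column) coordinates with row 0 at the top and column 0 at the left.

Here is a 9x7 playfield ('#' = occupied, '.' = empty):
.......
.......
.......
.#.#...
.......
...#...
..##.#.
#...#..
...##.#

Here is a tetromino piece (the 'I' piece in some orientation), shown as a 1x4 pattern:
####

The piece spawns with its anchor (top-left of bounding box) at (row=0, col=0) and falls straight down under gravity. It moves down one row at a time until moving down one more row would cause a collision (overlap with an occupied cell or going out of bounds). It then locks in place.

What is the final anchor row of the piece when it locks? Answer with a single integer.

Spawn at (row=0, col=0). Try each row:
  row 0: fits
  row 1: fits
  row 2: fits
  row 3: blocked -> lock at row 2

Answer: 2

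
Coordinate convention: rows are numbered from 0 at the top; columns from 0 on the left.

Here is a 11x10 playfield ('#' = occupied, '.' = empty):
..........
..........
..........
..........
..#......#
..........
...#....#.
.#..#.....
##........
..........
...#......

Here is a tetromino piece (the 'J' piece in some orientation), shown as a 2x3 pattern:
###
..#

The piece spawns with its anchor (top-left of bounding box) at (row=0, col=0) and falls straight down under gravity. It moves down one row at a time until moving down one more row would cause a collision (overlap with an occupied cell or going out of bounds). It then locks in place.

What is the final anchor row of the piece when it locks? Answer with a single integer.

Spawn at (row=0, col=0). Try each row:
  row 0: fits
  row 1: fits
  row 2: fits
  row 3: blocked -> lock at row 2

Answer: 2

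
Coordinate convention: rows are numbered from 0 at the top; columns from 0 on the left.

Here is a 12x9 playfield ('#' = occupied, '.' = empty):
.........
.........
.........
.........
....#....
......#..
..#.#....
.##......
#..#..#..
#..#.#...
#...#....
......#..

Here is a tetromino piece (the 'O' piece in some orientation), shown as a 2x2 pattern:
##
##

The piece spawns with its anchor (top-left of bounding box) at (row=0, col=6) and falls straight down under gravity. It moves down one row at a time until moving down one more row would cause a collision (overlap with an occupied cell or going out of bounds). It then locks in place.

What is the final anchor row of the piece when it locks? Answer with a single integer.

Answer: 3

Derivation:
Spawn at (row=0, col=6). Try each row:
  row 0: fits
  row 1: fits
  row 2: fits
  row 3: fits
  row 4: blocked -> lock at row 3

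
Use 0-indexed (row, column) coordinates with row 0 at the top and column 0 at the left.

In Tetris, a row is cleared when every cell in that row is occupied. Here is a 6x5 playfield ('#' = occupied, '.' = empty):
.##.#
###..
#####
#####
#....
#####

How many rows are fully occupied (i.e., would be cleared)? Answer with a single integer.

Answer: 3

Derivation:
Check each row:
  row 0: 2 empty cells -> not full
  row 1: 2 empty cells -> not full
  row 2: 0 empty cells -> FULL (clear)
  row 3: 0 empty cells -> FULL (clear)
  row 4: 4 empty cells -> not full
  row 5: 0 empty cells -> FULL (clear)
Total rows cleared: 3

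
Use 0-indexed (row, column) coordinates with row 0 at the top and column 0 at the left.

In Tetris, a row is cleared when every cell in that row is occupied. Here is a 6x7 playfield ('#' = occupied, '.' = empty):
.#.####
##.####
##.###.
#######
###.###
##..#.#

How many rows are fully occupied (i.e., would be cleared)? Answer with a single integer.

Answer: 1

Derivation:
Check each row:
  row 0: 2 empty cells -> not full
  row 1: 1 empty cell -> not full
  row 2: 2 empty cells -> not full
  row 3: 0 empty cells -> FULL (clear)
  row 4: 1 empty cell -> not full
  row 5: 3 empty cells -> not full
Total rows cleared: 1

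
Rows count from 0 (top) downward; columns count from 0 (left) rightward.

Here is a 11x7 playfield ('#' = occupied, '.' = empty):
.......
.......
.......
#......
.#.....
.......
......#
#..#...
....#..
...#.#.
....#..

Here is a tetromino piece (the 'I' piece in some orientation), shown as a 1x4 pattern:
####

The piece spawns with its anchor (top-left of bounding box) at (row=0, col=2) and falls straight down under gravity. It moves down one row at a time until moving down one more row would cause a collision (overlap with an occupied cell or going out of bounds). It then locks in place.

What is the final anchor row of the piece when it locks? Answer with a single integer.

Answer: 6

Derivation:
Spawn at (row=0, col=2). Try each row:
  row 0: fits
  row 1: fits
  row 2: fits
  row 3: fits
  row 4: fits
  row 5: fits
  row 6: fits
  row 7: blocked -> lock at row 6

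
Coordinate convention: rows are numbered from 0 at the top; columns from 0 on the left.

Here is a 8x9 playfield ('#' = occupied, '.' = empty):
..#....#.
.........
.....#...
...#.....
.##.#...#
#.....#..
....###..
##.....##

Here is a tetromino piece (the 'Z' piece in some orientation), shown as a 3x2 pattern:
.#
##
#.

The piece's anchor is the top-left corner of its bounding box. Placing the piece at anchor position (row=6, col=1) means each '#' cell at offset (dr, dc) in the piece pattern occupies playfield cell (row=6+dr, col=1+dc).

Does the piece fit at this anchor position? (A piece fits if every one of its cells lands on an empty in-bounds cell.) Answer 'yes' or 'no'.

Check each piece cell at anchor (6, 1):
  offset (0,1) -> (6,2): empty -> OK
  offset (1,0) -> (7,1): occupied ('#') -> FAIL
  offset (1,1) -> (7,2): empty -> OK
  offset (2,0) -> (8,1): out of bounds -> FAIL
All cells valid: no

Answer: no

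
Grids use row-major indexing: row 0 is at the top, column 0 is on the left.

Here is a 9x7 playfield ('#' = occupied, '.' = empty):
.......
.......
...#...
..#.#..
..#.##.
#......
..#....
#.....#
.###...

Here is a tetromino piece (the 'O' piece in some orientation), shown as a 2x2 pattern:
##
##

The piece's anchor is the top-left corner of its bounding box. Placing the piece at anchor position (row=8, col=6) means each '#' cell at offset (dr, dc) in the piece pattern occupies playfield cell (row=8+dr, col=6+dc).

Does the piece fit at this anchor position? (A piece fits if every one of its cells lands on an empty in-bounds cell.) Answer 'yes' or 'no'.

Answer: no

Derivation:
Check each piece cell at anchor (8, 6):
  offset (0,0) -> (8,6): empty -> OK
  offset (0,1) -> (8,7): out of bounds -> FAIL
  offset (1,0) -> (9,6): out of bounds -> FAIL
  offset (1,1) -> (9,7): out of bounds -> FAIL
All cells valid: no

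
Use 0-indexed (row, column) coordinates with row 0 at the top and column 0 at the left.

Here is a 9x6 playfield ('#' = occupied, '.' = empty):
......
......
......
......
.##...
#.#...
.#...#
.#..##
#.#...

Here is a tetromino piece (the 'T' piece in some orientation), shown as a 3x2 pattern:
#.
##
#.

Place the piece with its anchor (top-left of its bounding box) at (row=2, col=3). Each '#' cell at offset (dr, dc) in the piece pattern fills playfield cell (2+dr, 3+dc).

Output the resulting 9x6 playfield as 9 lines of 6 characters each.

Fill (2+0,3+0) = (2,3)
Fill (2+1,3+0) = (3,3)
Fill (2+1,3+1) = (3,4)
Fill (2+2,3+0) = (4,3)

Answer: ......
......
...#..
...##.
.###..
#.#...
.#...#
.#..##
#.#...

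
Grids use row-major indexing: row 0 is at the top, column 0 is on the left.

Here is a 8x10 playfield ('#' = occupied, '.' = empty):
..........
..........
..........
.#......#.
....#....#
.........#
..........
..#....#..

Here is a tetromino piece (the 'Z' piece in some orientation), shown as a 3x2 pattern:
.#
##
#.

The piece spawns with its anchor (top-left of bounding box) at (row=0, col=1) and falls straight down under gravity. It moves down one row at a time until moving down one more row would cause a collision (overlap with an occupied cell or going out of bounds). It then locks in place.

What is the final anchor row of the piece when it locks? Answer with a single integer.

Spawn at (row=0, col=1). Try each row:
  row 0: fits
  row 1: blocked -> lock at row 0

Answer: 0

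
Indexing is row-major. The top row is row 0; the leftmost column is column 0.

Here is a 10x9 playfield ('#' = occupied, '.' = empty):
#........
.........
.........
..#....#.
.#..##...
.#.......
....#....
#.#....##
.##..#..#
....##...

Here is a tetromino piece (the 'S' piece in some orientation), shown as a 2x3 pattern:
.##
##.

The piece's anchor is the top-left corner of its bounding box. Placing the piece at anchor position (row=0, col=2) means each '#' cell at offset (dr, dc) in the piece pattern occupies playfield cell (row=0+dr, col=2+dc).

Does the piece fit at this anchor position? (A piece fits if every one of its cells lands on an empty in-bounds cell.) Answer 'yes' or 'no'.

Answer: yes

Derivation:
Check each piece cell at anchor (0, 2):
  offset (0,1) -> (0,3): empty -> OK
  offset (0,2) -> (0,4): empty -> OK
  offset (1,0) -> (1,2): empty -> OK
  offset (1,1) -> (1,3): empty -> OK
All cells valid: yes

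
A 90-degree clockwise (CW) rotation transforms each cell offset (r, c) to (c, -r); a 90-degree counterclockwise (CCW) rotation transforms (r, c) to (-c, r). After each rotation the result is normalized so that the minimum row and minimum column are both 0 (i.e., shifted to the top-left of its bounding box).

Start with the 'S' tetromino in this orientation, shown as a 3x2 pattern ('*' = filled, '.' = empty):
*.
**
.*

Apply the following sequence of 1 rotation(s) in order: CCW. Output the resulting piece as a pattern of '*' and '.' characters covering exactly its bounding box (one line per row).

Answer: .**
**.

Derivation:
Start:
*.
**
.*
After rotation 1 (CCW):
.**
**.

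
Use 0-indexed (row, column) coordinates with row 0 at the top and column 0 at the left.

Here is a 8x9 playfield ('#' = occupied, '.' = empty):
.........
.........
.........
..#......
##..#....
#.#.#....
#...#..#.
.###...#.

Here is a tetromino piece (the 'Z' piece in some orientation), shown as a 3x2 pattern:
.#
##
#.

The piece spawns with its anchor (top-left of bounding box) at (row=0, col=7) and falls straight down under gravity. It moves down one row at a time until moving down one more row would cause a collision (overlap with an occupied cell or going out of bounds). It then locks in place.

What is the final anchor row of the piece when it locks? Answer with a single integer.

Spawn at (row=0, col=7). Try each row:
  row 0: fits
  row 1: fits
  row 2: fits
  row 3: fits
  row 4: blocked -> lock at row 3

Answer: 3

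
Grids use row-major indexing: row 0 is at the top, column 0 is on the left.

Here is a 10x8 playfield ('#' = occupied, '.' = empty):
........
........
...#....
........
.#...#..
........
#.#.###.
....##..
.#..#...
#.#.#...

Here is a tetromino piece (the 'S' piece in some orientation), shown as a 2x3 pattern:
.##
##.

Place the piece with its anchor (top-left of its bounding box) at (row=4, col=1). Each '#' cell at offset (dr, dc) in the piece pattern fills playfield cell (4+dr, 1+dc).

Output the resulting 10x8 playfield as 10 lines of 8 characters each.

Answer: ........
........
...#....
........
.###.#..
.##.....
#.#.###.
....##..
.#..#...
#.#.#...

Derivation:
Fill (4+0,1+1) = (4,2)
Fill (4+0,1+2) = (4,3)
Fill (4+1,1+0) = (5,1)
Fill (4+1,1+1) = (5,2)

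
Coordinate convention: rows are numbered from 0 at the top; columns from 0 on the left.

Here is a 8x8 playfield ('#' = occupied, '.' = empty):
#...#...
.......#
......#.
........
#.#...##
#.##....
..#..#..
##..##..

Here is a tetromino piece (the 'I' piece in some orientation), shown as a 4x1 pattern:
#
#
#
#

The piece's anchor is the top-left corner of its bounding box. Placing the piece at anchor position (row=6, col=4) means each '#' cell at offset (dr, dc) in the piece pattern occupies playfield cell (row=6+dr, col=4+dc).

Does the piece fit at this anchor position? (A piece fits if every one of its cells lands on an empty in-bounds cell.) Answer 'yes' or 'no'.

Answer: no

Derivation:
Check each piece cell at anchor (6, 4):
  offset (0,0) -> (6,4): empty -> OK
  offset (1,0) -> (7,4): occupied ('#') -> FAIL
  offset (2,0) -> (8,4): out of bounds -> FAIL
  offset (3,0) -> (9,4): out of bounds -> FAIL
All cells valid: no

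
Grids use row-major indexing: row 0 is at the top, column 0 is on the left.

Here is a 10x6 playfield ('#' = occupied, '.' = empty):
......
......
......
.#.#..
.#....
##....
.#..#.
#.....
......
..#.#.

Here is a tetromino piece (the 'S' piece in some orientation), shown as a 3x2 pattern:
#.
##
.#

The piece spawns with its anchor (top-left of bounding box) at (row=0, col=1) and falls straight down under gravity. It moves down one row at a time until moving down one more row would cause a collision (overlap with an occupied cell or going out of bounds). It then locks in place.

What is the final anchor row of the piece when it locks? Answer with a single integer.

Answer: 1

Derivation:
Spawn at (row=0, col=1). Try each row:
  row 0: fits
  row 1: fits
  row 2: blocked -> lock at row 1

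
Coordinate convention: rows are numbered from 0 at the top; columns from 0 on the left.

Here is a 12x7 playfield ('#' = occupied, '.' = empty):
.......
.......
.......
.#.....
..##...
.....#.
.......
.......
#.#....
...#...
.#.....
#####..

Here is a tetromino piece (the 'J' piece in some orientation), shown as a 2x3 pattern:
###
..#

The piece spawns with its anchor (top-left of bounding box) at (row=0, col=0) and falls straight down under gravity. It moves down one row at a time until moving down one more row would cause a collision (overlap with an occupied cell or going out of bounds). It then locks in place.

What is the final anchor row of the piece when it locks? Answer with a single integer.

Answer: 2

Derivation:
Spawn at (row=0, col=0). Try each row:
  row 0: fits
  row 1: fits
  row 2: fits
  row 3: blocked -> lock at row 2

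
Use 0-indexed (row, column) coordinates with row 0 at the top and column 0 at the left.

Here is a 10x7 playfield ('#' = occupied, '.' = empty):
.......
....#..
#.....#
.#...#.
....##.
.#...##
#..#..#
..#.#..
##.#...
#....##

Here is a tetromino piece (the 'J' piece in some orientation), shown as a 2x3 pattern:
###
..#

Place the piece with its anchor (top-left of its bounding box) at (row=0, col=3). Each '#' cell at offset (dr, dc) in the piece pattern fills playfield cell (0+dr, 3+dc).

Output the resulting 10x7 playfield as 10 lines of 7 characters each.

Answer: ...###.
....##.
#.....#
.#...#.
....##.
.#...##
#..#..#
..#.#..
##.#...
#....##

Derivation:
Fill (0+0,3+0) = (0,3)
Fill (0+0,3+1) = (0,4)
Fill (0+0,3+2) = (0,5)
Fill (0+1,3+2) = (1,5)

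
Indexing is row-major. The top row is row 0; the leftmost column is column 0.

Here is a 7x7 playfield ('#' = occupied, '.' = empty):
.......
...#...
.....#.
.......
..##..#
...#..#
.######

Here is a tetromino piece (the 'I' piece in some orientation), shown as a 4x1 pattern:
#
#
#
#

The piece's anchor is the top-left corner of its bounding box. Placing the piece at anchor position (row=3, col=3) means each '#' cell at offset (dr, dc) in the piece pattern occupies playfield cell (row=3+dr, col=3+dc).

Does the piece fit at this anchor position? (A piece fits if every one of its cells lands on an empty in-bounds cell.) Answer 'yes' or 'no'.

Answer: no

Derivation:
Check each piece cell at anchor (3, 3):
  offset (0,0) -> (3,3): empty -> OK
  offset (1,0) -> (4,3): occupied ('#') -> FAIL
  offset (2,0) -> (5,3): occupied ('#') -> FAIL
  offset (3,0) -> (6,3): occupied ('#') -> FAIL
All cells valid: no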